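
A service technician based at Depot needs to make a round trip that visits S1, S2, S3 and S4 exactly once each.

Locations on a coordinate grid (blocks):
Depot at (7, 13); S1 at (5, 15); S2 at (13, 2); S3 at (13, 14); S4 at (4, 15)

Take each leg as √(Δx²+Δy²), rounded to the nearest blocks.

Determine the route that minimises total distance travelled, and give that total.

Depot-S1-S2-S3-S4-Depot: 3+15+12+9+4 = 43
Depot-S1-S2-S4-S3-Depot: 3+15+16+9+6 = 49
Depot-S1-S3-S2-S4-Depot: 3+8+12+16+4 = 43
Depot-S1-S3-S4-S2-Depot: 3+8+9+16+13 = 49
Depot-S1-S4-S2-S3-Depot: 3+1+16+12+6 = 38
Depot-S1-S4-S3-S2-Depot: 3+1+9+12+13 = 38
Depot-S2-S1-S3-S4-Depot: 13+15+8+9+4 = 49
Depot-S2-S1-S4-S3-Depot: 13+15+1+9+6 = 44
Depot-S2-S3-S1-S4-Depot: 13+12+8+1+4 = 38
Depot-S2-S4-S1-S3-Depot: 13+16+1+8+6 = 44
Depot-S3-S1-S2-S4-Depot: 6+8+15+16+4 = 49
Depot-S3-S2-S1-S4-Depot: 6+12+15+1+4 = 38
The minimum is 38.
One optimal route: Depot → S1 → S4 → S2 → S3 → Depot (or its reverse).

38 blocks — the shortest possible round trip.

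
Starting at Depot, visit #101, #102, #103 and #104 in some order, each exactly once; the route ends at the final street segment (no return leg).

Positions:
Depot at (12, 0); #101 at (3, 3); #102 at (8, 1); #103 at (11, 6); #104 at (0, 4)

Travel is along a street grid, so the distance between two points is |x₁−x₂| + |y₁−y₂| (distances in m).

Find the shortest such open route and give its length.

There are 4! = 24 possible orderings.
Depot - #101 - #102 - #103 - #104: 12+7+8+13 = 40
Depot - #101 - #102 - #104 - #103: 12+7+11+13 = 43
Depot - #101 - #103 - #102 - #104: 12+11+8+11 = 42
Depot - #101 - #103 - #104 - #102: 12+11+13+11 = 47
Depot - #101 - #104 - #102 - #103: 12+4+11+8 = 35
Depot - #101 - #104 - #103 - #102: 12+4+13+8 = 37
Depot - #102 - #101 - #103 - #104: 5+7+11+13 = 36
Depot - #102 - #101 - #104 - #103: 5+7+4+13 = 29
Depot - #102 - #103 - #101 - #104: 5+8+11+4 = 28
Depot - #102 - #103 - #104 - #101: 5+8+13+4 = 30
Depot - #102 - #104 - #101 - #103: 5+11+4+11 = 31
Depot - #102 - #104 - #103 - #101: 5+11+13+11 = 40
Depot - #103 - #101 - #102 - #104: 7+11+7+11 = 36
Depot - #103 - #101 - #104 - #102: 7+11+4+11 = 33
… (10 more)
Depot - #103 - #102 - #101 - #104: 7+8+7+4 = 26  ← best
The minimum is 26.
One shortest path: Depot → #103 → #102 → #101 → #104.

Shortest open route: 26 m.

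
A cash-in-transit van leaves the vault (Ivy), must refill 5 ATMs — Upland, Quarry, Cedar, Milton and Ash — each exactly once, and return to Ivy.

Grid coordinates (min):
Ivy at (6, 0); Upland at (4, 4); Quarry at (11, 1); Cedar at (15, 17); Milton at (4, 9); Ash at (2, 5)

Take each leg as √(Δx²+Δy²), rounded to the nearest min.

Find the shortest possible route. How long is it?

There are 60 distinct closed tours to check (reversals are equivalent).
Ivy→Upland→Quarry→Cedar→Milton→Ash→Ivy: 4+8+16+14+4+6 = 52
Ivy→Upland→Quarry→Cedar→Ash→Milton→Ivy: 4+8+16+18+4+9 = 59
Ivy→Upland→Quarry→Milton→Cedar→Ash→Ivy: 4+8+11+14+18+6 = 61
Ivy→Upland→Quarry→Milton→Ash→Cedar→Ivy: 4+8+11+4+18+19 = 64
Ivy→Upland→Quarry→Ash→Cedar→Milton→Ivy: 4+8+10+18+14+9 = 63
Ivy→Upland→Quarry→Ash→Milton→Cedar→Ivy: 4+8+10+4+14+19 = 59
Ivy→Upland→Cedar→Quarry→Milton→Ash→Ivy: 4+17+16+11+4+6 = 58
Ivy→Upland→Cedar→Quarry→Ash→Milton→Ivy: 4+17+16+10+4+9 = 60
Ivy→Upland→Cedar→Milton→Quarry→Ash→Ivy: 4+17+14+11+10+6 = 62
Ivy→Upland→Cedar→Milton→Ash→Quarry→Ivy: 4+17+14+4+10+5 = 54
Ivy→Upland→Cedar→Ash→Quarry→Milton→Ivy: 4+17+18+10+11+9 = 69
Ivy→Upland→Cedar→Ash→Milton→Quarry→Ivy: 4+17+18+4+11+5 = 59
Ivy→Upland→Milton→Quarry→Cedar→Ash→Ivy: 4+5+11+16+18+6 = 60
Ivy→Upland→Milton→Quarry→Ash→Cedar→Ivy: 4+5+11+10+18+19 = 67
… (46 more)
Ivy→Upland→Ash→Milton→Cedar→Quarry→Ivy: 4+2+4+14+16+5 = 45  ← best
The minimum is 45.
One optimal route: Ivy → Upland → Ash → Milton → Cedar → Quarry → Ivy (or its reverse).

45 min — the shortest possible round trip.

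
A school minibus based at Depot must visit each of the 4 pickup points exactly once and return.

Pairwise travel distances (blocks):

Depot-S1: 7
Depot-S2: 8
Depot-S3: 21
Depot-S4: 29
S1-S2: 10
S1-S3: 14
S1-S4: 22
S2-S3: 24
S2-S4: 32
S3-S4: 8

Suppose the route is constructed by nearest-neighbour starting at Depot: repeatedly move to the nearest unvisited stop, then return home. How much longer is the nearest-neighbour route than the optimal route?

From Depot: S1=7, S2=8, S3=21, S4=29 → choose S1 (7).
From S1: S2=10, S3=14, S4=22 → choose S2 (10).
From S2: S3=24, S4=32 → choose S3 (24).
From S3: S4=8 → choose S4 (8).
NN route Depot → S1 → S2 → S3 → S4 → Depot costs 78.
Optimal: Depot → S1 → S3 → S4 → S2 → Depot costs 69 (by enumerating all 12 distinct tours).
Excess = 78 − 69 = 9.

The nearest-neighbour route is 9 blocks longer than optimal.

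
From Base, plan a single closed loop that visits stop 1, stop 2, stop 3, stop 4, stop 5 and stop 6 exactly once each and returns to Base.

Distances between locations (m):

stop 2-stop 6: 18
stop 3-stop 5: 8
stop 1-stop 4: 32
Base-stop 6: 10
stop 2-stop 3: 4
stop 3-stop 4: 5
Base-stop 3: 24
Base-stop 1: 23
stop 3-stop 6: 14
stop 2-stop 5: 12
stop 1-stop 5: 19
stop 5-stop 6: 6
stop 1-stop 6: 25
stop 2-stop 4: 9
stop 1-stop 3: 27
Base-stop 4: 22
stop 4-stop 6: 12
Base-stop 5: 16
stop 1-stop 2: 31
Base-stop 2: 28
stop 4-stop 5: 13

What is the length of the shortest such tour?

Base-stop 1-stop 2-stop 3-stop 4-stop 5-stop 6-Base: 23+31+4+5+13+6+10 = 92
Base-stop 1-stop 2-stop 3-stop 4-stop 6-stop 5-Base: 23+31+4+5+12+6+16 = 97
Base-stop 1-stop 2-stop 3-stop 5-stop 4-stop 6-Base: 23+31+4+8+13+12+10 = 101
Base-stop 1-stop 2-stop 3-stop 5-stop 6-stop 4-Base: 23+31+4+8+6+12+22 = 106
Base-stop 1-stop 2-stop 3-stop 6-stop 4-stop 5-Base: 23+31+4+14+12+13+16 = 113
Base-stop 1-stop 2-stop 3-stop 6-stop 5-stop 4-Base: 23+31+4+14+6+13+22 = 113
Base-stop 1-stop 2-stop 4-stop 3-stop 5-stop 6-Base: 23+31+9+5+8+6+10 = 92
Base-stop 1-stop 2-stop 4-stop 3-stop 6-stop 5-Base: 23+31+9+5+14+6+16 = 104
… (352 more)
Base-stop 1-stop 5-stop 2-stop 3-stop 4-stop 6-Base: 23+19+12+4+5+12+10 = 85  ← best
The minimum is 85.
One optimal route: Base → stop 1 → stop 5 → stop 2 → stop 3 → stop 4 → stop 6 → Base (or its reverse).

Shortest round trip = 85 m.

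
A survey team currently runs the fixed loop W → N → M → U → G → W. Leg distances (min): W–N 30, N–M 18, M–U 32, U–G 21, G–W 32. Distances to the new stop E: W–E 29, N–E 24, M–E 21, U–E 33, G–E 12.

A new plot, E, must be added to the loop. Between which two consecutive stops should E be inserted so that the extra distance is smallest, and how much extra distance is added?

Insertion cost between consecutive stops i–j is d(i,E) + d(E,j) − d(i,j):
  between W and N: 29 + 24 − 30 = 23
  between N and M: 24 + 21 − 18 = 27
  between M and U: 21 + 33 − 32 = 22
  between U and G: 33 + 12 − 21 = 24
  between G and W: 12 + 29 − 32 = 9
Cheapest insertion is between G and W, adding 9.
New total = 133 + 9 = 142.

+9 min — insert E between G and W.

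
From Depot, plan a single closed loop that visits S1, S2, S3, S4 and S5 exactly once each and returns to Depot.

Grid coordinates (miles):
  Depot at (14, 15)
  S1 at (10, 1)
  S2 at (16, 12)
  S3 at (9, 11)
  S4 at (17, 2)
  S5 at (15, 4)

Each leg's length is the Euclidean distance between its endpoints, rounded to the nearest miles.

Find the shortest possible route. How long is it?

Minimum total distance: 38 miles.

With 5 stops there are 5!/2 = 60 distinct round trips (a route and its reverse cost the same).
Depot-S1-S2-S3-S4-S5-Depot: 15+13+7+12+3+11 = 61
Depot-S1-S2-S3-S5-S4-Depot: 15+13+7+9+3+13 = 60
Depot-S1-S2-S4-S3-S5-Depot: 15+13+10+12+9+11 = 70
Depot-S1-S2-S4-S5-S3-Depot: 15+13+10+3+9+6 = 56
Depot-S1-S2-S5-S3-S4-Depot: 15+13+8+9+12+13 = 70
Depot-S1-S2-S5-S4-S3-Depot: 15+13+8+3+12+6 = 57
Depot-S1-S3-S2-S4-S5-Depot: 15+10+7+10+3+11 = 56
Depot-S1-S3-S2-S5-S4-Depot: 15+10+7+8+3+13 = 56
Depot-S1-S3-S4-S2-S5-Depot: 15+10+12+10+8+11 = 66
Depot-S1-S3-S4-S5-S2-Depot: 15+10+12+3+8+4 = 52
Depot-S1-S3-S5-S2-S4-Depot: 15+10+9+8+10+13 = 65
Depot-S1-S3-S5-S4-S2-Depot: 15+10+9+3+10+4 = 51
Depot-S1-S4-S2-S3-S5-Depot: 15+7+10+7+9+11 = 59
Depot-S1-S4-S2-S5-S3-Depot: 15+7+10+8+9+6 = 55
… (46 more)
Depot-S2-S5-S4-S1-S3-Depot: 4+8+3+7+10+6 = 38  ← best
The minimum is 38.
One optimal route: Depot → S2 → S5 → S4 → S1 → S3 → Depot (or its reverse).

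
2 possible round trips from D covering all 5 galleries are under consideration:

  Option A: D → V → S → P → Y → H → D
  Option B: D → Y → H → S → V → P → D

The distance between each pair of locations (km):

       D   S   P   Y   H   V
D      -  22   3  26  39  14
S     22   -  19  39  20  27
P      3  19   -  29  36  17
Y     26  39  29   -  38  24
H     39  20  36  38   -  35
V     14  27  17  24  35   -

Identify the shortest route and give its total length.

Shortest is Option B, total 131 km.

Option A: 14 + 27 + 19 + 29 + 38 + 39 = 166
Option B: 26 + 38 + 20 + 27 + 17 + 3 = 131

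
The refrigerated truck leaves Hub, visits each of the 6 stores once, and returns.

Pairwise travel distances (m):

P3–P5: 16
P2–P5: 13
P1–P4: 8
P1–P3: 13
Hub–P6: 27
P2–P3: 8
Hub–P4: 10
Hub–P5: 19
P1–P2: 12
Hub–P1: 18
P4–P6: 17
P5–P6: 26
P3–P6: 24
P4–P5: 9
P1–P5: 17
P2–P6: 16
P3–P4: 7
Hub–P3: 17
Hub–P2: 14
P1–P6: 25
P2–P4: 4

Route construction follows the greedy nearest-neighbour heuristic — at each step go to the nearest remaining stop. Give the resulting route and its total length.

Nearest-neighbour total = 105 m; route Hub → P4 → P2 → P3 → P1 → P5 → P6 → Hub.

At Hub the remaining stops are P4 10, P2 14, P3 17, P1 18, P5 19, P6 27; go to P4.
At P4 the remaining stops are P2 4, P3 7, P1 8, P5 9, P6 17; go to P2.
At P2 the remaining stops are P3 8, P1 12, P5 13, P6 16; go to P3.
At P3 the remaining stops are P1 13, P5 16, P6 24; go to P1.
At P1 the remaining stops are P5 17, P6 25; go to P5.
At P5 the remaining stops are P6 26; go to P6.
Return P6→Hub: 27.
Total = 10 + 4 + 8 + 13 + 17 + 26 + 27 = 105.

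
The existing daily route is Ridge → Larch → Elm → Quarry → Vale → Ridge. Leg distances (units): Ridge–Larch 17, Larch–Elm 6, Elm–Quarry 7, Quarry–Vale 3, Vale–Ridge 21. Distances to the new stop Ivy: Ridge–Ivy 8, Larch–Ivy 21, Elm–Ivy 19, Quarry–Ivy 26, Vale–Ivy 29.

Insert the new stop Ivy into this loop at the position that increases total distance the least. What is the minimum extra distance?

Insertion cost between consecutive stops i–j is d(i,Ivy) + d(Ivy,j) − d(i,j):
  between Ridge and Larch: 8 + 21 − 17 = 12
  between Larch and Elm: 21 + 19 − 6 = 34
  between Elm and Quarry: 19 + 26 − 7 = 38
  between Quarry and Vale: 26 + 29 − 3 = 52
  between Vale and Ridge: 29 + 8 − 21 = 16
Cheapest insertion is between Ridge and Larch, adding 12.
New total = 54 + 12 = 66.

Adding 12 by placing Ivy on the Ridge–Larch leg.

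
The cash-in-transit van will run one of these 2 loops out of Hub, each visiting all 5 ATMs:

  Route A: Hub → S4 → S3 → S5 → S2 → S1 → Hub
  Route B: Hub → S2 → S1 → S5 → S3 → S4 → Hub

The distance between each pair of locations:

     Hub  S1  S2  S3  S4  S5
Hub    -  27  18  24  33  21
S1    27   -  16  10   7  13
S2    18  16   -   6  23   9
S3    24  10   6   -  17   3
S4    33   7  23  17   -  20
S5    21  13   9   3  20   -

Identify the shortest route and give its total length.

Route A: 33 + 17 + 3 + 9 + 16 + 27 = 105
Route B: 18 + 16 + 13 + 3 + 17 + 33 = 100

Shortest is Route B, total 100.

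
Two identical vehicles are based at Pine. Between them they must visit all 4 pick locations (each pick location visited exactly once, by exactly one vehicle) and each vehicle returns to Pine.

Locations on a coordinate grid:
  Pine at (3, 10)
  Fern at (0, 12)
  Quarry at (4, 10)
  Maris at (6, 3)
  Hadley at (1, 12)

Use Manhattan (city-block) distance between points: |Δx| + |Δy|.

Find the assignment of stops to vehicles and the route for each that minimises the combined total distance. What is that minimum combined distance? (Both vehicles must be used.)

Minimum combined distance: 30.

Try each way of splitting the stops between the two vehicles (each non-empty) and, for each split, find the best tour for each vehicle:
  {Fern} + {Quarry, Maris, Hadley}: 10 + 28 = 38
  {Quarry} + {Fern, Maris, Hadley}: 2 + 30 = 32
  {Fern, Quarry} + {Maris, Hadley}: 12 + 28 = 40
  {Maris} + {Fern, Quarry, Hadley}: 20 + 12 = 32
  {Fern, Maris} + {Quarry, Hadley}: 30 + 10 = 40
  {Quarry, Maris} + {Fern, Hadley}: 20 + 10 = 30
  … (7 splits in total)
Best: vehicle 1 Pine → Quarry → Maris → Pine = 20; vehicle 2 Pine → Fern → Hadley → Pine = 10; combined 30.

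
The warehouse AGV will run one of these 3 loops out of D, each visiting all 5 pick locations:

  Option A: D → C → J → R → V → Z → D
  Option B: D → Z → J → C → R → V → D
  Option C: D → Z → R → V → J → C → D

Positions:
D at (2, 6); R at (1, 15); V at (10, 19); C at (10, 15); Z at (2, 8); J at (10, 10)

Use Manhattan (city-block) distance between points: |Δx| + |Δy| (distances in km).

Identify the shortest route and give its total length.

Option A: 17 + 5 + 14 + 13 + 19 + 2 = 70
Option B: 2 + 10 + 5 + 9 + 13 + 21 = 60
Option C: 2 + 8 + 13 + 9 + 5 + 17 = 54

Shortest is Option C, total 54 km.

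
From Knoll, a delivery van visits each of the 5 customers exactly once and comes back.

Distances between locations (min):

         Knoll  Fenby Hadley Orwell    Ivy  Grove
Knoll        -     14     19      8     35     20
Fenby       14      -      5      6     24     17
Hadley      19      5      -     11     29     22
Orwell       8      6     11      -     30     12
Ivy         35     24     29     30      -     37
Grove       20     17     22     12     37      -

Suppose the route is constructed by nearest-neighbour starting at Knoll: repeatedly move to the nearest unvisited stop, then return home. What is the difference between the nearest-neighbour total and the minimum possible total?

Excess over optimum: 8 min.

Knoll: Orwell=8, Fenby=14, Hadley=19, Grove=20, Ivy=35 ⇒ Orwell
Orwell: Fenby=6, Hadley=11, Grove=12, Ivy=30 ⇒ Fenby
Fenby: Hadley=5, Grove=17, Ivy=24 ⇒ Hadley
Hadley: Grove=22, Ivy=29 ⇒ Grove
Grove: Ivy=37 ⇒ Ivy
NN route Knoll → Orwell → Fenby → Hadley → Grove → Ivy → Knoll costs 113.
Optimal: Knoll → Fenby → Hadley → Ivy → Grove → Orwell → Knoll costs 105 (by enumerating all 60 distinct tours).
Excess = 113 − 105 = 8.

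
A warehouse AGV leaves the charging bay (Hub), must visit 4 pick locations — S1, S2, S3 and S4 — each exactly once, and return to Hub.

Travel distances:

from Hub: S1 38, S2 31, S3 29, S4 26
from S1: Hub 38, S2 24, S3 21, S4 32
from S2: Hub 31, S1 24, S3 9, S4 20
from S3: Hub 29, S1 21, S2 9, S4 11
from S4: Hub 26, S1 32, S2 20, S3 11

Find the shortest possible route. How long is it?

There are 12 distinct closed tours to check (reversals are equivalent).
Hub-S1-S2-S3-S4-Hub: 38+24+9+11+26 = 108
Hub-S1-S2-S4-S3-Hub: 38+24+20+11+29 = 122
Hub-S1-S3-S2-S4-Hub: 38+21+9+20+26 = 114
Hub-S1-S3-S4-S2-Hub: 38+21+11+20+31 = 121
Hub-S1-S4-S2-S3-Hub: 38+32+20+9+29 = 128
Hub-S1-S4-S3-S2-Hub: 38+32+11+9+31 = 121
Hub-S2-S1-S3-S4-Hub: 31+24+21+11+26 = 113
Hub-S2-S1-S4-S3-Hub: 31+24+32+11+29 = 127
Hub-S2-S3-S1-S4-Hub: 31+9+21+32+26 = 119
Hub-S2-S4-S1-S3-Hub: 31+20+32+21+29 = 133
Hub-S3-S1-S2-S4-Hub: 29+21+24+20+26 = 120
Hub-S3-S2-S1-S4-Hub: 29+9+24+32+26 = 120
The minimum is 108.
One optimal route: Hub → S1 → S2 → S3 → S4 → Hub (or its reverse).

Shortest round trip = 108.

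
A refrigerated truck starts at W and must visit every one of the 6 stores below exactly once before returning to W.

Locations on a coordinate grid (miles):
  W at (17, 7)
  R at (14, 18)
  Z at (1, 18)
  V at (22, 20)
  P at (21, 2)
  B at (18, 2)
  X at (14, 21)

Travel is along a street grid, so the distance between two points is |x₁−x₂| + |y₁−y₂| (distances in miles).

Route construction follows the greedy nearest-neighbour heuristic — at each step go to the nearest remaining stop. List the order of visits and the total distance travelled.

Nearest-neighbour total = 80 miles; route W → B → P → V → X → R → Z → W.

W → [B:6 / P:9 / R:14 / X:17 / V:18 / Z:27] → B (6)
B → [P:3 / R:20 / V:22 / X:23 / Z:33] → P (3)
P → [V:19 / R:23 / X:26 / Z:36] → V (19)
V → [X:9 / R:10 / Z:23] → X (9)
X → [R:3 / Z:16] → R (3)
R → [Z:13] → Z (13)
Return Z→W: 27.
Total = 6 + 3 + 19 + 9 + 3 + 13 + 27 = 80.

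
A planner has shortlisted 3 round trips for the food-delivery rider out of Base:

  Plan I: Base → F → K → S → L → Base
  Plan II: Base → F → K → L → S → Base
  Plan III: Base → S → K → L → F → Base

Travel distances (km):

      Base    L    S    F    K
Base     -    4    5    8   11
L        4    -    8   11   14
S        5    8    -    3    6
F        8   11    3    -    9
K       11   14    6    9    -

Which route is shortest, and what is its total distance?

Plan I: 8 + 9 + 6 + 8 + 4 = 35
Plan II: 8 + 9 + 14 + 8 + 5 = 44
Plan III: 5 + 6 + 14 + 11 + 8 = 44

35 km — Plan I is the shortest.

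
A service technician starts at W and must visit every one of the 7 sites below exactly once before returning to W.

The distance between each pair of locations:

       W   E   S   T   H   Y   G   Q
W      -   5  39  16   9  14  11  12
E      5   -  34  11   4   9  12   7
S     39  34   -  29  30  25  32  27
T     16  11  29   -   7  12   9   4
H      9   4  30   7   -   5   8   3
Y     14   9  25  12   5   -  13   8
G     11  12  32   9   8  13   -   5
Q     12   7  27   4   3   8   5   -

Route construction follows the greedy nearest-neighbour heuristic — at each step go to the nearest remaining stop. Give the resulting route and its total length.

From W: distances to unvisited — E=5, H=9, G=11, Q=12, Y=14, T=16, S=39. Nearest is E (5).
From E: distances to unvisited — H=4, Q=7, Y=9, T=11, G=12, S=34. Nearest is H (4).
From H: distances to unvisited — Q=3, Y=5, T=7, G=8, S=30. Nearest is Q (3).
From Q: distances to unvisited — T=4, G=5, Y=8, S=27. Nearest is T (4).
From T: distances to unvisited — G=9, Y=12, S=29. Nearest is G (9).
From G: distances to unvisited — Y=13, S=32. Nearest is Y (13).
From Y: distances to unvisited — S=25. Nearest is S (25).
Return S→W: 39.
Total = 5 + 4 + 3 + 4 + 9 + 13 + 25 + 39 = 102.

Total distance 102 via the nearest-neighbour route W → E → H → Q → T → G → Y → S → W.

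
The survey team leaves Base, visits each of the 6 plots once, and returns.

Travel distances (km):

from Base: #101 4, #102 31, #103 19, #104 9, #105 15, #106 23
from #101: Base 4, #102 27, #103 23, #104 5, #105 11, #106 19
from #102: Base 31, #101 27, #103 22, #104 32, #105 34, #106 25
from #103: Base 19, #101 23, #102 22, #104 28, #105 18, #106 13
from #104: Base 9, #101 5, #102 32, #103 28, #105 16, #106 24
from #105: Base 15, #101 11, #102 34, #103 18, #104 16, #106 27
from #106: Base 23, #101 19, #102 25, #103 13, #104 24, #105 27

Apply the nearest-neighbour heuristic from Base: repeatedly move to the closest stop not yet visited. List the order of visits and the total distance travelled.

From Base: distances to unvisited — #101=4, #104=9, #105=15, #103=19, #106=23, #102=31. Nearest is #101 (4).
From #101: distances to unvisited — #104=5, #105=11, #106=19, #103=23, #102=27. Nearest is #104 (5).
From #104: distances to unvisited — #105=16, #106=24, #103=28, #102=32. Nearest is #105 (16).
From #105: distances to unvisited — #103=18, #106=27, #102=34. Nearest is #103 (18).
From #103: distances to unvisited — #106=13, #102=22. Nearest is #106 (13).
From #106: distances to unvisited — #102=25. Nearest is #102 (25).
Return #102→Base: 31.
Total = 4 + 5 + 16 + 18 + 13 + 25 + 31 = 112.

112 km along Base → #101 → #104 → #105 → #103 → #106 → #102 → Base.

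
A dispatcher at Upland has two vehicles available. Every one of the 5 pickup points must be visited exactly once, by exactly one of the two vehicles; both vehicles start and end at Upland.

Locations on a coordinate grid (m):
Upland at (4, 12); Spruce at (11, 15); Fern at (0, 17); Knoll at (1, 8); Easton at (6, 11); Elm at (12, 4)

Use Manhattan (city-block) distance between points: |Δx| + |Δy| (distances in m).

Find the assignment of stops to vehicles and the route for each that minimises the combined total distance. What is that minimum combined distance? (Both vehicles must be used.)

Try each way of splitting the stops between the two vehicles (each non-empty) and, for each split, find the best tour for each vehicle:
  {Spruce} + {Fern, Knoll, Easton, Elm}: 20 + 50 = 70
  {Fern} + {Spruce, Knoll, Easton, Elm}: 18 + 46 = 64
  {Spruce, Fern} + {Knoll, Easton, Elm}: 32 + 38 = 70
  {Knoll} + {Spruce, Fern, Easton, Elm}: 14 + 50 = 64
  {Spruce, Knoll} + {Fern, Easton, Elm}: 34 + 50 = 84
  {Fern, Knoll} + {Spruce, Easton, Elm}: 26 + 38 = 64
  … (15 splits in total)
  {Easton} + {Spruce, Fern, Knoll, Elm}: 6 + 56 = 62  ← best
Best: vehicle 1 Upland → Easton → Upland = 6; vehicle 2 Upland → Spruce → Elm → Knoll → Fern → Upland = 56; combined 62.

62 m — the smallest possible combined total.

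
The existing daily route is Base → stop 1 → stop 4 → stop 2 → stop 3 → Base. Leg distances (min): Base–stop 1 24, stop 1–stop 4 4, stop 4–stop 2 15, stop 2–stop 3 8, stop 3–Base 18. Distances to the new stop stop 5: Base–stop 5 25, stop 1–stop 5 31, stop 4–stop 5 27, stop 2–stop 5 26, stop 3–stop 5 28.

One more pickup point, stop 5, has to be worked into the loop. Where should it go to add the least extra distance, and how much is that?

Insertion cost between consecutive stops i–j is d(i,stop 5) + d(stop 5,j) − d(i,j):
  between Base and stop 1: 25 + 31 − 24 = 32
  between stop 1 and stop 4: 31 + 27 − 4 = 54
  between stop 4 and stop 2: 27 + 26 − 15 = 38
  between stop 2 and stop 3: 26 + 28 − 8 = 46
  between stop 3 and Base: 28 + 25 − 18 = 35
Cheapest insertion is between Base and stop 1, adding 32.
New total = 69 + 32 = 101.

Minimum extra distance: 32 min, inserting stop 5 between Base and stop 1.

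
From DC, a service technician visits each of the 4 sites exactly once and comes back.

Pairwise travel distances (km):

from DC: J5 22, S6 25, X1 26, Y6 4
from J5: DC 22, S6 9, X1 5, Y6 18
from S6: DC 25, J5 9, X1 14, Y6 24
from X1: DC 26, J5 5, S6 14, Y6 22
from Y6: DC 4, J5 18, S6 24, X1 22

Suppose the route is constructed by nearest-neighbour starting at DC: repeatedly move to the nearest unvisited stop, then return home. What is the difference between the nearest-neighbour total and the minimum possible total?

1 km longer than the optimal tour.

DC: Y6=4, J5=22, S6=25, X1=26 ⇒ Y6
Y6: J5=18, X1=22, S6=24 ⇒ J5
J5: X1=5, S6=9 ⇒ X1
X1: S6=14 ⇒ S6
NN route DC → Y6 → J5 → X1 → S6 → DC costs 66.
Optimal: DC → S6 → J5 → X1 → Y6 → DC costs 65 (by enumerating all 12 distinct tours).
Excess = 66 − 65 = 1.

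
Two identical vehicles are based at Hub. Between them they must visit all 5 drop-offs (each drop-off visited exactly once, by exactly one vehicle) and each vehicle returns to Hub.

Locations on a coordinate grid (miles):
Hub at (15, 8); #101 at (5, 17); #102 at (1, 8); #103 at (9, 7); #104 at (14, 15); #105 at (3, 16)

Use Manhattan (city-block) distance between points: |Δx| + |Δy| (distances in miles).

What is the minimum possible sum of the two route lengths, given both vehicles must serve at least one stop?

Check every non-empty split of the stops between the two vehicles; for each half take its own optimal tour:
  {#101} + {#102, #103, #104, #105}: 38 + 46 = 84
  {#102} + {#101, #103, #104, #105}: 28 + 44 = 72
  {#101, #102} + {#103, #104, #105}: 46 + 42 = 88
  {#103} + {#101, #102, #104, #105}: 14 + 46 = 60
  {#101, #103} + {#102, #104, #105}: 40 + 44 = 84
  {#102, #103} + {#101, #104, #105}: 30 + 42 = 72
  … (15 splits in total)
Best: vehicle 1 Hub → #103 → Hub = 14; vehicle 2 Hub → #102 → #105 → #101 → #104 → Hub = 46; combined 60.

60 miles — the smallest possible combined total.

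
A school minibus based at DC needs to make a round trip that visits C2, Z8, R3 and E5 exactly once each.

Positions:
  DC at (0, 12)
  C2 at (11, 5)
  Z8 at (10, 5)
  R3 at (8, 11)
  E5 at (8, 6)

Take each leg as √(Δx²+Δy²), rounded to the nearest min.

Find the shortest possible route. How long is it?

DC - C2 - Z8 - R3 - E5 - DC: 13+1+6+5+10 = 35
DC - C2 - Z8 - E5 - R3 - DC: 13+1+2+5+8 = 29
DC - C2 - R3 - Z8 - E5 - DC: 13+7+6+2+10 = 38
DC - C2 - R3 - E5 - Z8 - DC: 13+7+5+2+12 = 39
DC - C2 - E5 - Z8 - R3 - DC: 13+3+2+6+8 = 32
DC - C2 - E5 - R3 - Z8 - DC: 13+3+5+6+12 = 39
DC - Z8 - C2 - R3 - E5 - DC: 12+1+7+5+10 = 35
DC - Z8 - C2 - E5 - R3 - DC: 12+1+3+5+8 = 29
DC - Z8 - R3 - C2 - E5 - DC: 12+6+7+3+10 = 38
DC - Z8 - E5 - C2 - R3 - DC: 12+2+3+7+8 = 32
DC - R3 - C2 - Z8 - E5 - DC: 8+7+1+2+10 = 28
DC - R3 - Z8 - C2 - E5 - DC: 8+6+1+3+10 = 28
The minimum is 28.
One optimal route: DC → R3 → C2 → Z8 → E5 → DC (or its reverse).

28 min — the shortest possible round trip.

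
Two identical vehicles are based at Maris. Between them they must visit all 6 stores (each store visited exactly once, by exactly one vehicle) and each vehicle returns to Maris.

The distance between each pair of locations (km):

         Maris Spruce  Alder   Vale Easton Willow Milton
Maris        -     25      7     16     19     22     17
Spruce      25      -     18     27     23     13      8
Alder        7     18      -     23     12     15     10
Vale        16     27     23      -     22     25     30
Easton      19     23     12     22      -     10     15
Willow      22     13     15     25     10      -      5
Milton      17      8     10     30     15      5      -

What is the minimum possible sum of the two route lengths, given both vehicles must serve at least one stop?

There are 2^5 − 1 = 31 ways to divide the 6 stops into two non-empty groups. For each, the best each vehicle can do is its own shortest tour through its group:
  {Spruce} + {Alder, Vale, Easton, Willow, Milton}: 50 + 70 = 120
  {Alder} + {Spruce, Vale, Easton, Willow, Milton}: 14 + 85 = 99
  {Spruce, Alder} + {Vale, Easton, Willow, Milton}: 50 + 70 = 120
  {Vale} + {Spruce, Alder, Easton, Willow, Milton}: 32 + 67 = 99
  {Spruce, Vale} + {Alder, Easton, Willow, Milton}: 68 + 51 = 119
  {Alder, Vale} + {Spruce, Easton, Willow, Milton}: 46 + 67 = 113
  … (31 splits in total)
Best: vehicle 1 Maris → Alder → Maris = 14; vehicle 2 Maris → Vale → Spruce → Milton → Willow → Easton → Maris = 85; combined 99.

Minimum combined distance: 99 km.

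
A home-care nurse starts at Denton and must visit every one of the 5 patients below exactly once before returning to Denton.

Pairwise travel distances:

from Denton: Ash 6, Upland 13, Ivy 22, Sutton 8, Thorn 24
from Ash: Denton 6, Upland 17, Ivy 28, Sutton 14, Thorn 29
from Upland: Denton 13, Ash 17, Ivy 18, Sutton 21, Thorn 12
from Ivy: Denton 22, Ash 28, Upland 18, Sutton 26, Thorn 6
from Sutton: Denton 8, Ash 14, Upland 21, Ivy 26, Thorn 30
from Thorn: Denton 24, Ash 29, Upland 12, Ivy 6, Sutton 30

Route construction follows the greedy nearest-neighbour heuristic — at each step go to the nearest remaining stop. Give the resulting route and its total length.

At Denton the remaining stops are Ash 6, Sutton 8, Upland 13, Ivy 22, Thorn 24; go to Ash.
At Ash the remaining stops are Sutton 14, Upland 17, Ivy 28, Thorn 29; go to Sutton.
At Sutton the remaining stops are Upland 21, Ivy 26, Thorn 30; go to Upland.
At Upland the remaining stops are Thorn 12, Ivy 18; go to Thorn.
At Thorn the remaining stops are Ivy 6; go to Ivy.
Return Ivy→Denton: 22.
Total = 6 + 14 + 21 + 12 + 6 + 22 = 81.

Total distance 81 via the nearest-neighbour route Denton → Ash → Sutton → Upland → Thorn → Ivy → Denton.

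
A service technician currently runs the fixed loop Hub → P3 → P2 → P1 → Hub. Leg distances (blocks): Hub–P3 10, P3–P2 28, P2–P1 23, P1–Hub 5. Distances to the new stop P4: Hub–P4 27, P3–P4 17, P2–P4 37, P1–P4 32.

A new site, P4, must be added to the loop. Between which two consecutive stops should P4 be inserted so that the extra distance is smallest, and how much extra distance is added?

+26 blocks — insert P4 between P3 and P2.

Insertion cost between consecutive stops i–j is d(i,P4) + d(P4,j) − d(i,j):
  between Hub and P3: 27 + 17 − 10 = 34
  between P3 and P2: 17 + 37 − 28 = 26
  between P2 and P1: 37 + 32 − 23 = 46
  between P1 and Hub: 32 + 27 − 5 = 54
Cheapest insertion is between P3 and P2, adding 26.
New total = 66 + 26 = 92.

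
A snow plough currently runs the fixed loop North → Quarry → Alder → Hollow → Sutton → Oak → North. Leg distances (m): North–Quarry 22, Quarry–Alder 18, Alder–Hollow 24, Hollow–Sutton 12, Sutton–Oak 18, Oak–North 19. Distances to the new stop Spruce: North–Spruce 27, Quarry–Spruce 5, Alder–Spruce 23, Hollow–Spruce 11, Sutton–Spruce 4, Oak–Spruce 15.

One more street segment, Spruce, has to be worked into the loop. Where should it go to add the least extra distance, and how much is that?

Insertion cost between consecutive stops i–j is d(i,Spruce) + d(Spruce,j) − d(i,j):
  between North and Quarry: 27 + 5 − 22 = 10
  between Quarry and Alder: 5 + 23 − 18 = 10
  between Alder and Hollow: 23 + 11 − 24 = 10
  between Hollow and Sutton: 11 + 4 − 12 = 3
  between Sutton and Oak: 4 + 15 − 18 = 1
  between Oak and North: 15 + 27 − 19 = 23
Cheapest insertion is between Sutton and Oak, adding 1.
New total = 113 + 1 = 114.

Minimum extra distance: 1 m, inserting Spruce between Sutton and Oak.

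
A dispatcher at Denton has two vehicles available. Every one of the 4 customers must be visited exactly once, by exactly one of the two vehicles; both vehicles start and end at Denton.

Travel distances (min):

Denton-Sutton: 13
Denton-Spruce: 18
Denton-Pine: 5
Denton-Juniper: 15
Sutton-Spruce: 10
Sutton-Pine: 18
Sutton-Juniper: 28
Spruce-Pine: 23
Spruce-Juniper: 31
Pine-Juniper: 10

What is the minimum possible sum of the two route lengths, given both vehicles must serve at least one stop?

Check every non-empty split of the stops between the two vehicles; for each half take its own optimal tour:
  {Sutton} + {Spruce, Pine, Juniper}: 26 + 64 = 90
  {Spruce} + {Sutton, Pine, Juniper}: 36 + 56 = 92
  {Sutton, Spruce} + {Pine, Juniper}: 41 + 30 = 71
  {Pine} + {Sutton, Spruce, Juniper}: 10 + 69 = 79
  {Sutton, Pine} + {Spruce, Juniper}: 36 + 64 = 100
  {Spruce, Pine} + {Sutton, Juniper}: 46 + 56 = 102
  … (7 splits in total)
Best: vehicle 1 Denton → Sutton → Spruce → Denton = 41; vehicle 2 Denton → Pine → Juniper → Denton = 30; combined 71.

71 min — the smallest possible combined total.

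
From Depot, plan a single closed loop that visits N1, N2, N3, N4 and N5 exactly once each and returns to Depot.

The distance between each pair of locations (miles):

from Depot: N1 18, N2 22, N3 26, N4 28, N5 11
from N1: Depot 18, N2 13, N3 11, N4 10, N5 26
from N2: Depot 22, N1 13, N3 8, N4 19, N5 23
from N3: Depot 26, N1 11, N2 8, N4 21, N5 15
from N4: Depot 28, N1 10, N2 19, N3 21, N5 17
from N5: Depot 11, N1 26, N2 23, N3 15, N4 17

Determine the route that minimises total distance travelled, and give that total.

With 5 stops there are 5!/2 = 60 distinct round trips (a route and its reverse cost the same).
Depot-N1-N2-N3-N4-N5-Depot: 18+13+8+21+17+11 = 88
Depot-N1-N2-N3-N5-N4-Depot: 18+13+8+15+17+28 = 99
Depot-N1-N2-N4-N3-N5-Depot: 18+13+19+21+15+11 = 97
Depot-N1-N2-N4-N5-N3-Depot: 18+13+19+17+15+26 = 108
Depot-N1-N2-N5-N3-N4-Depot: 18+13+23+15+21+28 = 118
Depot-N1-N2-N5-N4-N3-Depot: 18+13+23+17+21+26 = 118
Depot-N1-N3-N2-N4-N5-Depot: 18+11+8+19+17+11 = 84
Depot-N1-N3-N2-N5-N4-Depot: 18+11+8+23+17+28 = 105
Depot-N1-N3-N4-N2-N5-Depot: 18+11+21+19+23+11 = 103
Depot-N1-N3-N4-N5-N2-Depot: 18+11+21+17+23+22 = 112
Depot-N1-N3-N5-N2-N4-Depot: 18+11+15+23+19+28 = 114
Depot-N1-N3-N5-N4-N2-Depot: 18+11+15+17+19+22 = 102
Depot-N1-N4-N2-N3-N5-Depot: 18+10+19+8+15+11 = 81
Depot-N1-N4-N2-N5-N3-Depot: 18+10+19+23+15+26 = 111
… (46 more)
Depot-N2-N3-N1-N4-N5-Depot: 22+8+11+10+17+11 = 79  ← best
The minimum is 79.
One optimal route: Depot → N2 → N3 → N1 → N4 → N5 → Depot (or its reverse).

79 miles — the shortest possible round trip.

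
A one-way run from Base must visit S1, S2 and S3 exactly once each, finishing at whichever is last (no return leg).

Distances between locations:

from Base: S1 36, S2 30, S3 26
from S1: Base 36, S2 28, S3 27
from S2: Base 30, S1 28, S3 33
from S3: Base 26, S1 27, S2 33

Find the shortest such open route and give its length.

There are 3! = 6 possible orderings.
Base - S1 - S2 - S3: 36+28+33 = 97
Base - S1 - S3 - S2: 36+27+33 = 96
Base - S2 - S1 - S3: 30+28+27 = 85
Base - S2 - S3 - S1: 30+33+27 = 90
Base - S3 - S1 - S2: 26+27+28 = 81
Base - S3 - S2 - S1: 26+33+28 = 87
The minimum is 81.
One shortest path: Base → S3 → S1 → S2.

Minimum one-way distance = 81.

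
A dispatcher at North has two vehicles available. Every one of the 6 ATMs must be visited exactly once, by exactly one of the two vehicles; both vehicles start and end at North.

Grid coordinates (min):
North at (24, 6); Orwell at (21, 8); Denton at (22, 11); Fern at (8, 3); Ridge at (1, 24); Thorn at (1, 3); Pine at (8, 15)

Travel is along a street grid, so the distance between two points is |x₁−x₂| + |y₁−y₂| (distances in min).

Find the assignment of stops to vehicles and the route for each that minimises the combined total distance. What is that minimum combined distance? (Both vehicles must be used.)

There are 2^5 − 1 = 31 ways to divide the 6 stops into two non-empty groups. For each, the best each vehicle can do is its own shortest tour through its group:
  {Orwell} + {Denton, Fern, Ridge, Thorn, Pine}: 10 + 88 = 98
  {Denton} + {Orwell, Fern, Ridge, Thorn, Pine}: 14 + 88 = 102
  {Orwell, Denton} + {Fern, Ridge, Thorn, Pine}: 16 + 88 = 104
  {Fern} + {Orwell, Denton, Ridge, Thorn, Pine}: 38 + 90 = 128
  {Orwell, Fern} + {Denton, Ridge, Thorn, Pine}: 42 + 88 = 130
  {Denton, Fern} + {Orwell, Ridge, Thorn, Pine}: 48 + 88 = 136
  … (31 splits in total)
Best: vehicle 1 North → Orwell → North = 10; vehicle 2 North → Denton → Pine → Ridge → Thorn → Fern → North = 88; combined 98.

98 min — the smallest possible combined total.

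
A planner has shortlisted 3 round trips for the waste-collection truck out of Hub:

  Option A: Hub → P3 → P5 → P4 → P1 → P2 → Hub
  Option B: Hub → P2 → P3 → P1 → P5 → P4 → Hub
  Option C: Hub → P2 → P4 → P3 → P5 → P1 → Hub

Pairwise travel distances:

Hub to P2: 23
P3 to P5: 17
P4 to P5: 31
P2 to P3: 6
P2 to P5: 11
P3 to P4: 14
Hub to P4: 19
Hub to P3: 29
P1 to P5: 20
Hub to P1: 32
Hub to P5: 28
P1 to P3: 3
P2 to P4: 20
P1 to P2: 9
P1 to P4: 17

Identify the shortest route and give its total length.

102 — Option B is the shortest.

Option A: 29 + 17 + 31 + 17 + 9 + 23 = 126
Option B: 23 + 6 + 3 + 20 + 31 + 19 = 102
Option C: 23 + 20 + 14 + 17 + 20 + 32 = 126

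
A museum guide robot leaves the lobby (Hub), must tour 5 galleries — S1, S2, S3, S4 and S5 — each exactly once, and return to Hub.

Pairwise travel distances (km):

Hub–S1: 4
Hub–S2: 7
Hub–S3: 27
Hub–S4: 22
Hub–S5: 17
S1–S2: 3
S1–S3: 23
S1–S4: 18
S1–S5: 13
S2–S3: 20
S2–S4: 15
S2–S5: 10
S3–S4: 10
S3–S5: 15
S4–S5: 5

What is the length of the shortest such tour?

There are 60 distinct closed tours to check (reversals are equivalent).
Hub - S1 - S2 - S3 - S4 - S5 - Hub: 4+3+20+10+5+17 = 59
Hub - S1 - S2 - S3 - S5 - S4 - Hub: 4+3+20+15+5+22 = 69
Hub - S1 - S2 - S4 - S3 - S5 - Hub: 4+3+15+10+15+17 = 64
Hub - S1 - S2 - S4 - S5 - S3 - Hub: 4+3+15+5+15+27 = 69
Hub - S1 - S2 - S5 - S3 - S4 - Hub: 4+3+10+15+10+22 = 64
Hub - S1 - S2 - S5 - S4 - S3 - Hub: 4+3+10+5+10+27 = 59
Hub - S1 - S3 - S2 - S4 - S5 - Hub: 4+23+20+15+5+17 = 84
Hub - S1 - S3 - S2 - S5 - S4 - Hub: 4+23+20+10+5+22 = 84
Hub - S1 - S3 - S4 - S2 - S5 - Hub: 4+23+10+15+10+17 = 79
Hub - S1 - S3 - S4 - S5 - S2 - Hub: 4+23+10+5+10+7 = 59
Hub - S1 - S3 - S5 - S2 - S4 - Hub: 4+23+15+10+15+22 = 89
Hub - S1 - S3 - S5 - S4 - S2 - Hub: 4+23+15+5+15+7 = 69
Hub - S1 - S4 - S2 - S3 - S5 - Hub: 4+18+15+20+15+17 = 89
Hub - S1 - S4 - S2 - S5 - S3 - Hub: 4+18+15+10+15+27 = 89
… (46 more)
The minimum is 59.
One optimal route: Hub → S1 → S2 → S3 → S4 → S5 → Hub (or its reverse).

Minimum total distance: 59 km.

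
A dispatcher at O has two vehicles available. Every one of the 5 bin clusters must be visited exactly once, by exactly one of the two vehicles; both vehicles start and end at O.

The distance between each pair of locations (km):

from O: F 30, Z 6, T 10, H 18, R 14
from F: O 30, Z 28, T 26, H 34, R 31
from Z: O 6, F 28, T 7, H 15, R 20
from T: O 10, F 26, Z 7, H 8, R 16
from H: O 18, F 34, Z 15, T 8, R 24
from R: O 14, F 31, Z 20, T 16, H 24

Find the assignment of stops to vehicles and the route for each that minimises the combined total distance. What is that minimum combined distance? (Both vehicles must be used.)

Minimum combined distance: 109 km.

There are 2^4 − 1 = 15 ways to divide the 5 stops into two non-empty groups. For each, the best each vehicle can do is its own shortest tour through its group:
  {F} + {Z, T, H, R}: 60 + 59 = 119
  {Z} + {F, T, H, R}: 12 + 97 = 109
  {F, Z} + {T, H, R}: 64 + 56 = 120
  {T} + {F, Z, H, R}: 20 + 100 = 120
  {F, T} + {Z, H, R}: 66 + 59 = 125
  {Z, T} + {F, H, R}: 23 + 97 = 120
  … (15 splits in total)
Best: vehicle 1 O → Z → O = 12; vehicle 2 O → T → H → F → R → O = 97; combined 109.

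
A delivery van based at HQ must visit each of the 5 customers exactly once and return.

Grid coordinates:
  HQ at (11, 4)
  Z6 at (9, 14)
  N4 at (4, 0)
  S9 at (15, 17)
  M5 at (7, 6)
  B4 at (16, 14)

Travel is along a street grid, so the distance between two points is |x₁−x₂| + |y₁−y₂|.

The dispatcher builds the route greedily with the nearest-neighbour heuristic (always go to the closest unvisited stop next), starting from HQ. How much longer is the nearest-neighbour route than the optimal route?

From HQ: M5=6, N4=11, Z6=12, B4=15, S9=17 → choose M5 (6).
From M5: N4=9, Z6=10, B4=17, S9=19 → choose N4 (9).
From N4: Z6=19, B4=26, S9=28 → choose Z6 (19).
From Z6: B4=7, S9=9 → choose B4 (7).
From B4: S9=4 → choose S9 (4).
NN route HQ → M5 → N4 → Z6 → B4 → S9 → HQ costs 62.
Optimal: HQ → N4 → M5 → Z6 → S9 → B4 → HQ costs 58 (by enumerating all 60 distinct tours).
Excess = 62 − 58 = 4.

4 longer than the optimal tour.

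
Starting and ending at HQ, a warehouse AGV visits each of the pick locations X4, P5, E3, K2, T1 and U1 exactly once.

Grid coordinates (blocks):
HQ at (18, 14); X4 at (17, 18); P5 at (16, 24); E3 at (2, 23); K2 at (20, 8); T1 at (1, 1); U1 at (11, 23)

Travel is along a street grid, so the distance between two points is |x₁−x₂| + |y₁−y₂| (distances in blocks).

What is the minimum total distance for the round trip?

With 6 stops there are 6!/2 = 360 distinct round trips (a route and its reverse cost the same).
HQ→X4→P5→E3→K2→T1→U1→HQ: 5+7+15+33+26+32+16 = 134
HQ→X4→P5→E3→K2→U1→T1→HQ: 5+7+15+33+24+32+30 = 146
HQ→X4→P5→E3→T1→K2→U1→HQ: 5+7+15+23+26+24+16 = 116
HQ→X4→P5→E3→T1→U1→K2→HQ: 5+7+15+23+32+24+8 = 114
HQ→X4→P5→E3→U1→K2→T1→HQ: 5+7+15+9+24+26+30 = 116
HQ→X4→P5→E3→U1→T1→K2→HQ: 5+7+15+9+32+26+8 = 102
HQ→X4→P5→K2→E3→T1→U1→HQ: 5+7+20+33+23+32+16 = 136
HQ→X4→P5→K2→E3→U1→T1→HQ: 5+7+20+33+9+32+30 = 136
… (352 more)
HQ→X4→P5→U1→E3→T1→K2→HQ: 5+7+6+9+23+26+8 = 84  ← best
The minimum is 84.
One optimal route: HQ → X4 → P5 → U1 → E3 → T1 → K2 → HQ (or its reverse).

84 blocks — the shortest possible round trip.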